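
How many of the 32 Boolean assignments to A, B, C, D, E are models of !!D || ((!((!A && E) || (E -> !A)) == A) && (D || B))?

22

Initial set: {(!!D || ((!((!A && E) || (E -> !A)) == A) && (D || B)))}.
(!!D || ((!((!A && E) || (E -> !A)) == A) && (D || B))): β-rule — branch into !!D  //  ((!((!A && E) || (E -> !A)) == A) && (D || B)).
  branch 1 (add !!D):
    !!D: drop double negation, giving D.
    ○ open, literals {D=1}.
  branch 2 (add ((!((!A && E) || (E -> !A)) == A) && (D || B))):
    ((!((!A && E) || (E -> !A)) == A) && (D || B)): α-rule — add (!((!A && E) || (E -> !A)) == A), (D || B).
    (!((!A && E) || (E -> !A)) == A): β-rule — branch into !((!A && E) || (E -> !A)), A  //  !!((!A && E) || (E -> !A)), !A.
      branch 2.1 (add !((!A && E) || (E -> !A)), A):
        !((!A && E) || (E -> !A)): α-rule — add !(!A && E), !(E -> !A).
        !(E -> !A): α-rule — add E, !!A.
        (D || B): β-rule — branch into D  //  B.
          branch 2.1.1 (add D):
            !(!A && E): β-rule — branch into !!A  //  !E.
              branch 2.1.1.1 (add !!A):
                ○ open, literals {A=1, D=1, E=1}.
              branch 2.1.1.2 (add !E):
                × closes — contains both E and !E.
          branch 2.1.2 (add B):
            !(!A && E): β-rule — branch into !!A  //  !E.
              branch 2.1.2.1 (add !!A):
                ○ open, literals {A=1, B=1, E=1}.
              branch 2.1.2.2 (add !E):
                × closes — contains both E and !E.
      branch 2.2 (add !!((!A && E) || (E -> !A)), !A):
        (D || B): β-rule — branch into D  //  B.
          branch 2.2.1 (add D):
            !!((!A && E) || (E -> !A)): β-rule — branch into (!A && E)  //  (E -> !A).
              branch 2.2.1.1 (add (!A && E)):
                (!A && E): α-rule — add !A, E.
                ○ open, literals {A=0, D=1, E=1}.
              branch 2.2.1.2 (add (E -> !A)):
                (E -> !A): β-rule — branch into !E  //  !A.
                  branch 2.2.1.2.1 (add !E):
                    ○ open, literals {A=0, D=1, E=0}.
                  branch 2.2.1.2.2 (add !A):
                    ○ open, literals {A=0, D=1}.
          branch 2.2.2 (add B):
            !!((!A && E) || (E -> !A)): β-rule — branch into (!A && E)  //  (E -> !A).
              branch 2.2.2.1 (add (!A && E)):
                (!A && E): α-rule — add !A, E.
                ○ open, literals {A=0, B=1, E=1}.
              branch 2.2.2.2 (add (E -> !A)):
                (E -> !A): β-rule — branch into !E  //  !A.
                  branch 2.2.2.2.1 (add !E):
                    ○ open, literals {A=0, B=1, E=0}.
                  branch 2.2.2.2.2 (add !A):
                    ○ open, literals {A=0, B=1}.
2 branches closed, 9 open.
Each open branch fixes some atoms; the unmentioned ones are free. Counting distinct full assignments: branch {D=1} (A, B, C, E) contributes 16 new; branch {A=1, D=1, E=1} (B, C) contributes 0 new; branch {A=1, B=1, E=1} (C, D) contributes 2 new; branch {A=0, D=1, E=1} (B, C) contributes 0 new; branch {A=0, D=1, E=0} (B, C) contributes 0 new; branch {A=0, D=1} (B, C, E) contributes 0 new; branch {A=0, B=1, E=1} (C, D) contributes 2 new; branch {A=0, B=1, E=0} (C, D) contributes 2 new; branch {A=0, B=1} (C, D, E) contributes 0 new. Total: 22.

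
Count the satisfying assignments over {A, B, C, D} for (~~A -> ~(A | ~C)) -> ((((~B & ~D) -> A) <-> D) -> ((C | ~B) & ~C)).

Initial set: {((~~A -> ~(A | ~C)) -> ((((~B & ~D) -> A) <-> D) -> ((C | ~B) & ~C)))}.
((~~A -> ~(A | ~C)) -> ((((~B & ~D) -> A) <-> D) -> ((C | ~B) & ~C))): β-rule — branch into ~(~~A -> ~(A | ~C))  //  ((((~B & ~D) -> A) <-> D) -> ((C | ~B) & ~C)).
  branch 1 (add ~(~~A -> ~(A | ~C))):
    ~(~~A -> ~(A | ~C)): α-rule — add ~~A, ~~(A | ~C).
    ~~A: drop double negation, giving A.
    ~~(A | ~C): β-rule — branch into A  //  ~C.
      branch 1.1 (add A):
        ○ open, literals {A=T}.
      branch 1.2 (add ~C):
        ○ open, literals {A=T, C=F}.
  branch 2 (add ((((~B & ~D) -> A) <-> D) -> ((C | ~B) & ~C))):
    ((((~B & ~D) -> A) <-> D) -> ((C | ~B) & ~C)): β-rule — branch into ~(((~B & ~D) -> A) <-> D)  //  ((C | ~B) & ~C).
      branch 2.1 (add ~(((~B & ~D) -> A) <-> D)):
        ~(((~B & ~D) -> A) <-> D): β-rule — branch into ((~B & ~D) -> A), ~D  //  ~((~B & ~D) -> A), D.
          branch 2.1.1 (add ((~B & ~D) -> A), ~D):
            ((~B & ~D) -> A): β-rule — branch into ~(~B & ~D)  //  A.
              branch 2.1.1.1 (add ~(~B & ~D)):
                ~(~B & ~D): β-rule — branch into ~~B  //  ~~D.
                  branch 2.1.1.1.1 (add ~~B):
                    ○ open, literals {B=T, D=F}.
                  branch 2.1.1.1.2 (add ~~D):
                    × closes — contains both D and ~D.
              branch 2.1.1.2 (add A):
                ○ open, literals {A=T, D=F}.
          branch 2.1.2 (add ~((~B & ~D) -> A), D):
            ~((~B & ~D) -> A): α-rule — add (~B & ~D), ~A.
            (~B & ~D): α-rule — add ~B, ~D.
            × closes — contains both D and ~D.
      branch 2.2 (add ((C | ~B) & ~C)):
        ((C | ~B) & ~C): α-rule — add (C | ~B), ~C.
        (C | ~B): β-rule — branch into C  //  ~B.
          branch 2.2.1 (add C):
            × closes — contains both C and ~C.
          branch 2.2.2 (add ~B):
            ○ open, literals {B=F, C=F}.
3 branches closed, 5 open.
Each open branch fixes some atoms; the unmentioned ones are free. Counting distinct full assignments: branch {A=T} (B, C, D) contributes 8 new; branch {A=T, C=F} (B, D) contributes 0 new; branch {B=T, D=F} (A, C) contributes 2 new; branch {A=T, D=F} (B, C) contributes 0 new; branch {B=F, C=F} (A, D) contributes 2 new. Total: 12.

12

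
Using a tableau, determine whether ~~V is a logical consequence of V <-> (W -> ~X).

Initial set: {(V <-> (W -> ~X)); ~~~V}.
~~~V: drop double negation, giving ~V.
(V <-> (W -> ~X)): β-rule — branch into V, (W -> ~X)  //  ~V, ~(W -> ~X).
  branch 1 (add V, (W -> ~X)):
    × closes — contains both V and ~V.
  branch 2 (add ~V, ~(W -> ~X)):
    ~(W -> ~X): α-rule — add W, ~~X.
    ○ open, literals {V=false, W=true, X=true}.
1 branch closed, 1 open.
An open branch gives a countermodel: V=false, W=true, X=true (unmentioned atoms arbitrary); the premises hold there but the conclusion fails.

No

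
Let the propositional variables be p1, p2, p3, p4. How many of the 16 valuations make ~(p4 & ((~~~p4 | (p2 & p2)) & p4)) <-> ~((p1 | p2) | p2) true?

8

Initial set: {(~(p4 & ((~~~p4 | (p2 & p2)) & p4)) <-> ~((p1 | p2) | p2))}.
(~(p4 & ((~~~p4 | (p2 & p2)) & p4)) <-> ~((p1 | p2) | p2)): β-rule — branch into ~(p4 & ((~~~p4 | (p2 & p2)) & p4)), ~((p1 | p2) | p2)  //  ~~(p4 & ((~~~p4 | (p2 & p2)) & p4)), ~~((p1 | p2) | p2).
  branch 1 (add ~(p4 & ((~~~p4 | (p2 & p2)) & p4)), ~((p1 | p2) | p2)):
    ~((p1 | p2) | p2): α-rule — add ~(p1 | p2), ~p2.
    ~(p1 | p2): α-rule — add ~p1, ~p2.
    ~(p4 & ((~~~p4 | (p2 & p2)) & p4)): β-rule — branch into ~p4  //  ~((~~~p4 | (p2 & p2)) & p4).
      branch 1.1 (add ~p4):
        ○ open, literals {p1=0, p2=0, p4=0}.
      branch 1.2 (add ~((~~~p4 | (p2 & p2)) & p4)):
        ~((~~~p4 | (p2 & p2)) & p4): β-rule — branch into ~(~~~p4 | (p2 & p2))  //  ~p4.
          branch 1.2.1 (add ~(~~~p4 | (p2 & p2))):
            ~(~~~p4 | (p2 & p2)): α-rule — add ~~~~p4, ~(p2 & p2).
            ~~~~p4: drop double negation, giving ~~p4.
            ~(p2 & p2): β-rule — branch into ~p2  //  ~p2.
              branch 1.2.1.1 (add ~p2):
                ○ open, literals {p1=0, p2=0, p4=1}.
              branch 1.2.1.2 (add ~p2):
                ○ open, literals {p1=0, p2=0, p4=1}.
          branch 1.2.2 (add ~p4):
            ○ open, literals {p1=0, p2=0, p4=0}.
  branch 2 (add ~~(p4 & ((~~~p4 | (p2 & p2)) & p4)), ~~((p1 | p2) | p2)):
    ~~(p4 & ((~~~p4 | (p2 & p2)) & p4)): α-rule — add p4, ((~~~p4 | (p2 & p2)) & p4).
    ((~~~p4 | (p2 & p2)) & p4): α-rule — add (~~~p4 | (p2 & p2)), p4.
    ~~((p1 | p2) | p2): β-rule — branch into (p1 | p2)  //  p2.
      branch 2.1 (add (p1 | p2)):
        (~~~p4 | (p2 & p2)): β-rule — branch into ~~~p4  //  (p2 & p2).
          branch 2.1.1 (add ~~~p4):
            ~~~p4: drop double negation, giving ~p4.
            × closes — contains both p4 and ~p4.
          branch 2.1.2 (add (p2 & p2)):
            (p2 & p2): α-rule — add p2, p2.
            (p1 | p2): β-rule — branch into p1  //  p2.
              branch 2.1.2.1 (add p1):
                ○ open, literals {p1=1, p2=1, p4=1}.
              branch 2.1.2.2 (add p2):
                ○ open, literals {p2=1, p4=1}.
      branch 2.2 (add p2):
        (~~~p4 | (p2 & p2)): β-rule — branch into ~~~p4  //  (p2 & p2).
          branch 2.2.1 (add ~~~p4):
            ~~~p4: drop double negation, giving ~p4.
            × closes — contains both p4 and ~p4.
          branch 2.2.2 (add (p2 & p2)):
            (p2 & p2): α-rule — add p2, p2.
            ○ open, literals {p2=1, p4=1}.
2 branches closed, 7 open.
Each open branch fixes some atoms; the unmentioned ones are free. Counting distinct full assignments: branch {p1=0, p2=0, p4=0} (p3) contributes 2 new; branch {p1=0, p2=0, p4=1} (p3) contributes 2 new; branch {p1=0, p2=0, p4=1} (p3) contributes 0 new; branch {p1=0, p2=0, p4=0} (p3) contributes 0 new; branch {p1=1, p2=1, p4=1} (p3) contributes 2 new; branch {p2=1, p4=1} (p1, p3) contributes 2 new; branch {p2=1, p4=1} (p1, p3) contributes 0 new. Total: 8.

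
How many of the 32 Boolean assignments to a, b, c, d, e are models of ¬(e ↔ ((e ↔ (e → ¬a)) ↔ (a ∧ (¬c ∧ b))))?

Initial set: {¬(e ↔ ((e ↔ (e → ¬a)) ↔ (a ∧ (¬c ∧ b))))}.
¬(e ↔ ((e ↔ (e → ¬a)) ↔ (a ∧ (¬c ∧ b)))): β-rule — branch into e, ¬((e ↔ (e → ¬a)) ↔ (a ∧ (¬c ∧ b)))  //  ¬e, ((e ↔ (e → ¬a)) ↔ (a ∧ (¬c ∧ b))).
  branch 1 (add e, ¬((e ↔ (e → ¬a)) ↔ (a ∧ (¬c ∧ b)))):
    ¬((e ↔ (e → ¬a)) ↔ (a ∧ (¬c ∧ b))): β-rule — branch into (e ↔ (e → ¬a)), ¬(a ∧ (¬c ∧ b))  //  ¬(e ↔ (e → ¬a)), (a ∧ (¬c ∧ b)).
      branch 1.1 (add (e ↔ (e → ¬a)), ¬(a ∧ (¬c ∧ b))):
        (e ↔ (e → ¬a)): β-rule — branch into e, (e → ¬a)  //  ¬e, ¬(e → ¬a).
          branch 1.1.1 (add e, (e → ¬a)):
            ¬(a ∧ (¬c ∧ b)): β-rule — branch into ¬a  //  ¬(¬c ∧ b).
              branch 1.1.1.1 (add ¬a):
                (e → ¬a): β-rule — branch into ¬e  //  ¬a.
                  branch 1.1.1.1.1 (add ¬e):
                    × closes — contains both e and ¬e.
                  branch 1.1.1.1.2 (add ¬a):
                    ○ open, literals {a=F, e=T}.
              branch 1.1.1.2 (add ¬(¬c ∧ b)):
                (e → ¬a): β-rule — branch into ¬e  //  ¬a.
                  branch 1.1.1.2.1 (add ¬e):
                    × closes — contains both e and ¬e.
                  branch 1.1.1.2.2 (add ¬a):
                    ¬(¬c ∧ b): β-rule — branch into ¬¬c  //  ¬b.
                      branch 1.1.1.2.2.1 (add ¬¬c):
                        ○ open, literals {a=F, c=T, e=T}.
                      branch 1.1.1.2.2.2 (add ¬b):
                        ○ open, literals {a=F, b=F, e=T}.
          branch 1.1.2 (add ¬e, ¬(e → ¬a)):
            × closes — contains both e and ¬e.
      branch 1.2 (add ¬(e ↔ (e → ¬a)), (a ∧ (¬c ∧ b))):
        (a ∧ (¬c ∧ b)): α-rule — add a, (¬c ∧ b).
        (¬c ∧ b): α-rule — add ¬c, b.
        ¬(e ↔ (e → ¬a)): β-rule — branch into e, ¬(e → ¬a)  //  ¬e, (e → ¬a).
          branch 1.2.1 (add e, ¬(e → ¬a)):
            ¬(e → ¬a): α-rule — add e, ¬¬a.
            ○ open, literals {a=T, b=T, c=F, e=T}.
          branch 1.2.2 (add ¬e, (e → ¬a)):
            × closes — contains both e and ¬e.
  branch 2 (add ¬e, ((e ↔ (e → ¬a)) ↔ (a ∧ (¬c ∧ b)))):
    ((e ↔ (e → ¬a)) ↔ (a ∧ (¬c ∧ b))): β-rule — branch into (e ↔ (e → ¬a)), (a ∧ (¬c ∧ b))  //  ¬(e ↔ (e → ¬a)), ¬(a ∧ (¬c ∧ b)).
      branch 2.1 (add (e ↔ (e → ¬a)), (a ∧ (¬c ∧ b))):
        (a ∧ (¬c ∧ b)): α-rule — add a, (¬c ∧ b).
        (¬c ∧ b): α-rule — add ¬c, b.
        (e ↔ (e → ¬a)): β-rule — branch into e, (e → ¬a)  //  ¬e, ¬(e → ¬a).
          branch 2.1.1 (add e, (e → ¬a)):
            × closes — contains both e and ¬e.
          branch 2.1.2 (add ¬e, ¬(e → ¬a)):
            ¬(e → ¬a): α-rule — add e, ¬¬a.
            × closes — contains both e and ¬e.
      branch 2.2 (add ¬(e ↔ (e → ¬a)), ¬(a ∧ (¬c ∧ b))):
        ¬(e ↔ (e → ¬a)): β-rule — branch into e, ¬(e → ¬a)  //  ¬e, (e → ¬a).
          branch 2.2.1 (add e, ¬(e → ¬a)):
            × closes — contains both e and ¬e.
          branch 2.2.2 (add ¬e, (e → ¬a)):
            ¬(a ∧ (¬c ∧ b)): β-rule — branch into ¬a  //  ¬(¬c ∧ b).
              branch 2.2.2.1 (add ¬a):
                (e → ¬a): β-rule — branch into ¬e  //  ¬a.
                  branch 2.2.2.1.1 (add ¬e):
                    ○ open, literals {a=F, e=F}.
                  branch 2.2.2.1.2 (add ¬a):
                    ○ open, literals {a=F, e=F}.
              branch 2.2.2.2 (add ¬(¬c ∧ b)):
                (e → ¬a): β-rule — branch into ¬e  //  ¬a.
                  branch 2.2.2.2.1 (add ¬e):
                    ¬(¬c ∧ b): β-rule — branch into ¬¬c  //  ¬b.
                      branch 2.2.2.2.1.1 (add ¬¬c):
                        ○ open, literals {c=T, e=F}.
                      branch 2.2.2.2.1.2 (add ¬b):
                        ○ open, literals {b=F, e=F}.
                  branch 2.2.2.2.2 (add ¬a):
                    ¬(¬c ∧ b): β-rule — branch into ¬¬c  //  ¬b.
                      branch 2.2.2.2.2.1 (add ¬¬c):
                        ○ open, literals {a=F, c=T, e=F}.
                      branch 2.2.2.2.2.2 (add ¬b):
                        ○ open, literals {a=F, b=F, e=F}.
7 branches closed, 10 open.
Each open branch fixes some atoms; the unmentioned ones are free. Counting distinct full assignments: branch {a=F, e=T} (b, c, d) contributes 8 new; branch {a=F, c=T, e=T} (b, d) contributes 0 new; branch {a=F, b=F, e=T} (c, d) contributes 0 new; branch {a=T, b=T, c=F, e=T} (d) contributes 2 new; branch {a=F, e=F} (b, c, d) contributes 8 new; branch {a=F, e=F} (b, c, d) contributes 0 new; branch {c=T, e=F} (a, b, d) contributes 4 new; branch {b=F, e=F} (a, c, d) contributes 2 new; branch {a=F, c=T, e=F} (b, d) contributes 0 new; branch {a=F, b=F, e=F} (c, d) contributes 0 new. Total: 24.

24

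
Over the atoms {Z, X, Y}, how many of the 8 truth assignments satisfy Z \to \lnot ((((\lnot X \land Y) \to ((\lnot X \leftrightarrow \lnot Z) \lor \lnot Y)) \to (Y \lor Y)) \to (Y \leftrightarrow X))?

5

Initial set: {(Z \to \lnot ((((\lnot X \land Y) \to ((\lnot X \leftrightarrow \lnot Z) \lor \lnot Y)) \to (Y \lor Y)) \to (Y \leftrightarrow X)))}.
(Z \to \lnot ((((\lnot X \land Y) \to ((\lnot X \leftrightarrow \lnot Z) \lor \lnot Y)) \to (Y \lor Y)) \to (Y \leftrightarrow X))): β-rule — branch into \lnot Z  //  \lnot ((((\lnot X \land Y) \to ((\lnot X \leftrightarrow \lnot Z) \lor \lnot Y)) \to (Y \lor Y)) \to (Y \leftrightarrow X)).
  branch 1 (add \lnot Z):
    ○ open, literals {Z=F}.
  branch 2 (add \lnot ((((\lnot X \land Y) \to ((\lnot X \leftrightarrow \lnot Z) \lor \lnot Y)) \to (Y \lor Y)) \to (Y \leftrightarrow X))):
    \lnot ((((\lnot X \land Y) \to ((\lnot X \leftrightarrow \lnot Z) \lor \lnot Y)) \to (Y \lor Y)) \to (Y \leftrightarrow X)): α-rule — add (((\lnot X \land Y) \to ((\lnot X \leftrightarrow \lnot Z) \lor \lnot Y)) \to (Y \lor Y)), \lnot (Y \leftrightarrow X).
    (((\lnot X \land Y) \to ((\lnot X \leftrightarrow \lnot Z) \lor \lnot Y)) \to (Y \lor Y)): β-rule — branch into \lnot ((\lnot X \land Y) \to ((\lnot X \leftrightarrow \lnot Z) \lor \lnot Y))  //  (Y \lor Y).
      branch 2.1 (add \lnot ((\lnot X \land Y) \to ((\lnot X \leftrightarrow \lnot Z) \lor \lnot Y))):
        \lnot ((\lnot X \land Y) \to ((\lnot X \leftrightarrow \lnot Z) \lor \lnot Y)): α-rule — add (\lnot X \land Y), \lnot ((\lnot X \leftrightarrow \lnot Z) \lor \lnot Y).
        (\lnot X \land Y): α-rule — add \lnot X, Y.
        \lnot ((\lnot X \leftrightarrow \lnot Z) \lor \lnot Y): α-rule — add \lnot (\lnot X \leftrightarrow \lnot Z), \lnot \lnot Y.
        \lnot (Y \leftrightarrow X): β-rule — branch into Y, \lnot X  //  \lnot Y, X.
          branch 2.1.1 (add Y, \lnot X):
            \lnot (\lnot X \leftrightarrow \lnot Z): β-rule — branch into \lnot X, \lnot \lnot Z  //  \lnot \lnot X, \lnot Z.
              branch 2.1.1.1 (add \lnot X, \lnot \lnot Z):
                ○ open, literals {X=F, Y=T, Z=T}.
              branch 2.1.1.2 (add \lnot \lnot X, \lnot Z):
                × closes — contains both X and \lnot X.
          branch 2.1.2 (add \lnot Y, X):
            × closes — contains both Y and \lnot Y.
      branch 2.2 (add (Y \lor Y)):
        \lnot (Y \leftrightarrow X): β-rule — branch into Y, \lnot X  //  \lnot Y, X.
          branch 2.2.1 (add Y, \lnot X):
            (Y \lor Y): β-rule — branch into Y  //  Y.
              branch 2.2.1.1 (add Y):
                ○ open, literals {X=F, Y=T}.
              branch 2.2.1.2 (add Y):
                ○ open, literals {X=F, Y=T}.
          branch 2.2.2 (add \lnot Y, X):
            (Y \lor Y): β-rule — branch into Y  //  Y.
              branch 2.2.2.1 (add Y):
                × closes — contains both Y and \lnot Y.
              branch 2.2.2.2 (add Y):
                × closes — contains both Y and \lnot Y.
4 branches closed, 4 open.
Each open branch fixes some atoms; the unmentioned ones are free. Counting distinct full assignments: branch {Z=F} (X, Y) contributes 4 new; branch {X=F, Y=T, Z=T} (none free) contributes 1 new; branch {X=F, Y=T} (Z) contributes 0 new; branch {X=F, Y=T} (Z) contributes 0 new. Total: 5.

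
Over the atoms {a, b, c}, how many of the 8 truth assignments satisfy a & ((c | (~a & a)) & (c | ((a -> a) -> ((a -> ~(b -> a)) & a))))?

2

Initial set: {T (a & ((c | (~a & a)) & (c | ((a -> a) -> ((a -> ~(b -> a)) & a)))))}.
T (a & ((c | (~a & a)) & (c | ((a -> a) -> ((a -> ~(b -> a)) & a))))): α-rule — add T a, T ((c | (~a & a)) & (c | ((a -> a) -> ((a -> ~(b -> a)) & a)))).
T ((c | (~a & a)) & (c | ((a -> a) -> ((a -> ~(b -> a)) & a)))): α-rule — add T (c | (~a & a)), T (c | ((a -> a) -> ((a -> ~(b -> a)) & a))).
T (c | (~a & a)): β-rule — branch into T c  //  T (~a & a).
  branch 1 (add T c):
    T (c | ((a -> a) -> ((a -> ~(b -> a)) & a))): β-rule — branch into T c  //  T ((a -> a) -> ((a -> ~(b -> a)) & a)).
      branch 1.1 (add T c):
        ○ open, literals {a=1, c=1}.
      branch 1.2 (add T ((a -> a) -> ((a -> ~(b -> a)) & a))):
        T ((a -> a) -> ((a -> ~(b -> a)) & a)): β-rule — branch into F (a -> a)  //  T ((a -> ~(b -> a)) & a).
          branch 1.2.1 (add F (a -> a)):
            F (a -> a): α-rule — add T a, F a.
            × closes — contains both a and ~a.
          branch 1.2.2 (add T ((a -> ~(b -> a)) & a)):
            T ((a -> ~(b -> a)) & a): α-rule — add T (a -> ~(b -> a)), T a.
            T (a -> ~(b -> a)): β-rule — branch into F a  //  T ~(b -> a).
              branch 1.2.2.1 (add F a):
                × closes — contains both a and ~a.
              branch 1.2.2.2 (add T ~(b -> a)):
                T ~(b -> a): α-rule — add T b, F a.
                × closes — contains both a and ~a.
  branch 2 (add T (~a & a)):
    T (~a & a): α-rule — add T ~a, T a.
    × closes — contains both a and ~a.
4 branches closed, 1 open.
Each open branch fixes some atoms; the unmentioned ones are free. Counting distinct full assignments: branch {a=1, c=1} (b) contributes 2 new. Total: 2.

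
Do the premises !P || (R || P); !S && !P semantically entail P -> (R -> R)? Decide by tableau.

Initial set: {T (!P || (R || P)); T (!S && !P); F (P -> (R -> R))}.
T (!S && !P): α-rule — add T !S, T !P.
F (P -> (R -> R)): α-rule — add T P, F (R -> R).
× closes — contains both P and !P.
All 1 branch closes.
Every branch closed, so the premises entail the conclusion.

Yes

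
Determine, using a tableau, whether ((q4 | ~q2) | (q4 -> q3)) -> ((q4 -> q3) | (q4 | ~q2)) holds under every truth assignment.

Assume the negation and expand:
Initial set: {F (((q4 | ~q2) | (q4 -> q3)) -> ((q4 -> q3) | (q4 | ~q2)))}.
F (((q4 | ~q2) | (q4 -> q3)) -> ((q4 -> q3) | (q4 | ~q2))): α-rule — add T ((q4 | ~q2) | (q4 -> q3)), F ((q4 -> q3) | (q4 | ~q2)).
F ((q4 -> q3) | (q4 | ~q2)): α-rule — add F (q4 -> q3), F (q4 | ~q2).
F (q4 -> q3): α-rule — add T q4, F q3.
F (q4 | ~q2): α-rule — add F q4, F ~q2.
× closes — contains both q4 and ~q4.
All 1 branch closes.
Every branch closed, so the negation is unsatisfiable and the formula is valid.

Valid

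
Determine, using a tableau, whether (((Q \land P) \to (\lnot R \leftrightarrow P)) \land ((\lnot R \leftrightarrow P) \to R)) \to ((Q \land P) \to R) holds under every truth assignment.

Assume the negation and expand:
Initial set: {\lnot ((((Q \land P) \to (\lnot R \leftrightarrow P)) \land ((\lnot R \leftrightarrow P) \to R)) \to ((Q \land P) \to R))}.
\lnot ((((Q \land P) \to (\lnot R \leftrightarrow P)) \land ((\lnot R \leftrightarrow P) \to R)) \to ((Q \land P) \to R)): α-rule — add (((Q \land P) \to (\lnot R \leftrightarrow P)) \land ((\lnot R \leftrightarrow P) \to R)), \lnot ((Q \land P) \to R).
(((Q \land P) \to (\lnot R \leftrightarrow P)) \land ((\lnot R \leftrightarrow P) \to R)): α-rule — add ((Q \land P) \to (\lnot R \leftrightarrow P)), ((\lnot R \leftrightarrow P) \to R).
\lnot ((Q \land P) \to R): α-rule — add (Q \land P), \lnot R.
(Q \land P): α-rule — add Q, P.
((Q \land P) \to (\lnot R \leftrightarrow P)): β-rule — branch into \lnot (Q \land P)  //  (\lnot R \leftrightarrow P).
  branch 1 (add \lnot (Q \land P)):
    ((\lnot R \leftrightarrow P) \to R): β-rule — branch into \lnot (\lnot R \leftrightarrow P)  //  R.
      branch 1.1 (add \lnot (\lnot R \leftrightarrow P)):
        \lnot (Q \land P): β-rule — branch into \lnot Q  //  \lnot P.
          branch 1.1.1 (add \lnot Q):
            × closes — contains both Q and \lnot Q.
          branch 1.1.2 (add \lnot P):
            × closes — contains both P and \lnot P.
      branch 1.2 (add R):
        × closes — contains both R and \lnot R.
  branch 2 (add (\lnot R \leftrightarrow P)):
    ((\lnot R \leftrightarrow P) \to R): β-rule — branch into \lnot (\lnot R \leftrightarrow P)  //  R.
      branch 2.1 (add \lnot (\lnot R \leftrightarrow P)):
        (\lnot R \leftrightarrow P): β-rule — branch into \lnot R, P  //  \lnot \lnot R, \lnot P.
          branch 2.1.1 (add \lnot R, P):
            \lnot (\lnot R \leftrightarrow P): β-rule — branch into \lnot R, \lnot P  //  \lnot \lnot R, P.
              branch 2.1.1.1 (add \lnot R, \lnot P):
                × closes — contains both P and \lnot P.
              branch 2.1.1.2 (add \lnot \lnot R, P):
                × closes — contains both R and \lnot R.
          branch 2.1.2 (add \lnot \lnot R, \lnot P):
            × closes — contains both R and \lnot R.
      branch 2.2 (add R):
        × closes — contains both R and \lnot R.
All 7 branches close.
Every branch closed, so the negation is unsatisfiable and the formula is valid.

Valid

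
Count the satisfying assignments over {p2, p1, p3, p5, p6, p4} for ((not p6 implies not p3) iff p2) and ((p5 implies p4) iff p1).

16

Initial set: {(((not p6 implies not p3) iff p2) and ((p5 implies p4) iff p1))}.
(((not p6 implies not p3) iff p2) and ((p5 implies p4) iff p1)): α-rule — add ((not p6 implies not p3) iff p2), ((p5 implies p4) iff p1).
((not p6 implies not p3) iff p2): β-rule — branch into (not p6 implies not p3), p2  //  not (not p6 implies not p3), not p2.
  branch 1 (add (not p6 implies not p3), p2):
    ((p5 implies p4) iff p1): β-rule — branch into (p5 implies p4), p1  //  not (p5 implies p4), not p1.
      branch 1.1 (add (p5 implies p4), p1):
        (not p6 implies not p3): β-rule — branch into not not p6  //  not p3.
          branch 1.1.1 (add not not p6):
            (p5 implies p4): β-rule — branch into not p5  //  p4.
              branch 1.1.1.1 (add not p5):
                ○ open, literals {p1=T, p2=T, p5=F, p6=T}.
              branch 1.1.1.2 (add p4):
                ○ open, literals {p1=T, p2=T, p4=T, p6=T}.
          branch 1.1.2 (add not p3):
            (p5 implies p4): β-rule — branch into not p5  //  p4.
              branch 1.1.2.1 (add not p5):
                ○ open, literals {p1=T, p2=T, p3=F, p5=F}.
              branch 1.1.2.2 (add p4):
                ○ open, literals {p1=T, p2=T, p3=F, p4=T}.
      branch 1.2 (add not (p5 implies p4), not p1):
        not (p5 implies p4): α-rule — add p5, not p4.
        (not p6 implies not p3): β-rule — branch into not not p6  //  not p3.
          branch 1.2.1 (add not not p6):
            ○ open, literals {p1=F, p2=T, p4=F, p5=T, p6=T}.
          branch 1.2.2 (add not p3):
            ○ open, literals {p1=F, p2=T, p3=F, p4=F, p5=T}.
  branch 2 (add not (not p6 implies not p3), not p2):
    not (not p6 implies not p3): α-rule — add not p6, not not p3.
    ((p5 implies p4) iff p1): β-rule — branch into (p5 implies p4), p1  //  not (p5 implies p4), not p1.
      branch 2.1 (add (p5 implies p4), p1):
        (p5 implies p4): β-rule — branch into not p5  //  p4.
          branch 2.1.1 (add not p5):
            ○ open, literals {p1=T, p2=F, p3=T, p5=F, p6=F}.
          branch 2.1.2 (add p4):
            ○ open, literals {p1=T, p2=F, p3=T, p4=T, p6=F}.
      branch 2.2 (add not (p5 implies p4), not p1):
        not (p5 implies p4): α-rule — add p5, not p4.
        ○ open, literals {p1=F, p2=F, p3=T, p4=F, p5=T, p6=F}.
0 branches closed, 9 open.
Each open branch fixes some atoms; the unmentioned ones are free. Counting distinct full assignments: branch {p1=T, p2=T, p5=F, p6=T} (p3, p4) contributes 4 new; branch {p1=T, p2=T, p4=T, p6=T} (p3, p5) contributes 2 new; branch {p1=T, p2=T, p3=F, p5=F} (p6, p4) contributes 2 new; branch {p1=T, p2=T, p3=F, p4=T} (p5, p6) contributes 1 new; branch {p1=F, p2=T, p4=F, p5=T, p6=T} (p3) contributes 2 new; branch {p1=F, p2=T, p3=F, p4=F, p5=T} (p6) contributes 1 new; branch {p1=T, p2=F, p3=T, p5=F, p6=F} (p4) contributes 2 new; branch {p1=T, p2=F, p3=T, p4=T, p6=F} (p5) contributes 1 new; branch {p1=F, p2=F, p3=T, p4=F, p5=T, p6=F} (none free) contributes 1 new. Total: 16.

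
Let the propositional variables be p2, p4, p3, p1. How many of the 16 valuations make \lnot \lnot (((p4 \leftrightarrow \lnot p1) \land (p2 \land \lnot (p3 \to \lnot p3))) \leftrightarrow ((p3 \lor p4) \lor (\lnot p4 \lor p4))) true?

2

Initial set: {T \lnot \lnot (((p4 \leftrightarrow \lnot p1) \land (p2 \land \lnot (p3 \to \lnot p3))) \leftrightarrow ((p3 \lor p4) \lor (\lnot p4 \lor p4)))}.
T \lnot \lnot (((p4 \leftrightarrow \lnot p1) \land (p2 \land \lnot (p3 \to \lnot p3))) \leftrightarrow ((p3 \lor p4) \lor (\lnot p4 \lor p4))): drop double negation, giving T (((p4 \leftrightarrow \lnot p1) \land (p2 \land \lnot (p3 \to \lnot p3))) \leftrightarrow ((p3 \lor p4) \lor (\lnot p4 \lor p4))).
T (((p4 \leftrightarrow \lnot p1) \land (p2 \land \lnot (p3 \to \lnot p3))) \leftrightarrow ((p3 \lor p4) \lor (\lnot p4 \lor p4))): β-rule — branch into T ((p4 \leftrightarrow \lnot p1) \land (p2 \land \lnot (p3 \to \lnot p3))), T ((p3 \lor p4) \lor (\lnot p4 \lor p4))  //  F ((p4 \leftrightarrow \lnot p1) \land (p2 \land \lnot (p3 \to \lnot p3))), F ((p3 \lor p4) \lor (\lnot p4 \lor p4)).
  branch 1 (add T ((p4 \leftrightarrow \lnot p1) \land (p2 \land \lnot (p3 \to \lnot p3))), T ((p3 \lor p4) \lor (\lnot p4 \lor p4))):
    T ((p4 \leftrightarrow \lnot p1) \land (p2 \land \lnot (p3 \to \lnot p3))): α-rule — add T (p4 \leftrightarrow \lnot p1), T (p2 \land \lnot (p3 \to \lnot p3)).
    T (p2 \land \lnot (p3 \to \lnot p3)): α-rule — add T p2, T \lnot (p3 \to \lnot p3).
    T \lnot (p3 \to \lnot p3): α-rule — add T p3, F \lnot p3.
    T ((p3 \lor p4) \lor (\lnot p4 \lor p4)): β-rule — branch into T (p3 \lor p4)  //  T (\lnot p4 \lor p4).
      branch 1.1 (add T (p3 \lor p4)):
        T (p4 \leftrightarrow \lnot p1): β-rule — branch into T p4, T \lnot p1  //  F p4, F \lnot p1.
          branch 1.1.1 (add T p4, T \lnot p1):
            T (p3 \lor p4): β-rule — branch into T p3  //  T p4.
              branch 1.1.1.1 (add T p3):
                ○ open, literals {p1=0, p2=1, p3=1, p4=1}.
              branch 1.1.1.2 (add T p4):
                ○ open, literals {p1=0, p2=1, p3=1, p4=1}.
          branch 1.1.2 (add F p4, F \lnot p1):
            T (p3 \lor p4): β-rule — branch into T p3  //  T p4.
              branch 1.1.2.1 (add T p3):
                ○ open, literals {p1=1, p2=1, p3=1, p4=0}.
              branch 1.1.2.2 (add T p4):
                × closes — contains both p4 and \lnot p4.
      branch 1.2 (add T (\lnot p4 \lor p4)):
        T (p4 \leftrightarrow \lnot p1): β-rule — branch into T p4, T \lnot p1  //  F p4, F \lnot p1.
          branch 1.2.1 (add T p4, T \lnot p1):
            T (\lnot p4 \lor p4): β-rule — branch into T \lnot p4  //  T p4.
              branch 1.2.1.1 (add T \lnot p4):
                × closes — contains both p4 and \lnot p4.
              branch 1.2.1.2 (add T p4):
                ○ open, literals {p1=0, p2=1, p3=1, p4=1}.
          branch 1.2.2 (add F p4, F \lnot p1):
            T (\lnot p4 \lor p4): β-rule — branch into T \lnot p4  //  T p4.
              branch 1.2.2.1 (add T \lnot p4):
                ○ open, literals {p1=1, p2=1, p3=1, p4=0}.
              branch 1.2.2.2 (add T p4):
                × closes — contains both p4 and \lnot p4.
  branch 2 (add F ((p4 \leftrightarrow \lnot p1) \land (p2 \land \lnot (p3 \to \lnot p3))), F ((p3 \lor p4) \lor (\lnot p4 \lor p4))):
    F ((p3 \lor p4) \lor (\lnot p4 \lor p4)): α-rule — add F (p3 \lor p4), F (\lnot p4 \lor p4).
    F (p3 \lor p4): α-rule — add F p3, F p4.
    F (\lnot p4 \lor p4): α-rule — add F \lnot p4, F p4.
    × closes — contains both p4 and \lnot p4.
4 branches closed, 5 open.
Each open branch fixes some atoms; the unmentioned ones are free. Counting distinct full assignments: branch {p1=0, p2=1, p3=1, p4=1} (none free) contributes 1 new; branch {p1=0, p2=1, p3=1, p4=1} (none free) contributes 0 new; branch {p1=1, p2=1, p3=1, p4=0} (none free) contributes 1 new; branch {p1=0, p2=1, p3=1, p4=1} (none free) contributes 0 new; branch {p1=1, p2=1, p3=1, p4=0} (none free) contributes 0 new. Total: 2.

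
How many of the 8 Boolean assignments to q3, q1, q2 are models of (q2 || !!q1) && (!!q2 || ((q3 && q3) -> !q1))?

Initial set: {((q2 || !!q1) && (!!q2 || ((q3 && q3) -> !q1)))}.
((q2 || !!q1) && (!!q2 || ((q3 && q3) -> !q1))): α-rule — add (q2 || !!q1), (!!q2 || ((q3 && q3) -> !q1)).
(q2 || !!q1): β-rule — branch into q2  //  !!q1.
  branch 1 (add q2):
    (!!q2 || ((q3 && q3) -> !q1)): β-rule — branch into !!q2  //  ((q3 && q3) -> !q1).
      branch 1.1 (add !!q2):
        !!q2: drop double negation, giving q2.
        ○ open, literals {q2=T}.
      branch 1.2 (add ((q3 && q3) -> !q1)):
        ((q3 && q3) -> !q1): β-rule — branch into !(q3 && q3)  //  !q1.
          branch 1.2.1 (add !(q3 && q3)):
            !(q3 && q3): β-rule — branch into !q3  //  !q3.
              branch 1.2.1.1 (add !q3):
                ○ open, literals {q2=T, q3=F}.
              branch 1.2.1.2 (add !q3):
                ○ open, literals {q2=T, q3=F}.
          branch 1.2.2 (add !q1):
            ○ open, literals {q1=F, q2=T}.
  branch 2 (add !!q1):
    !!q1: drop double negation, giving q1.
    (!!q2 || ((q3 && q3) -> !q1)): β-rule — branch into !!q2  //  ((q3 && q3) -> !q1).
      branch 2.1 (add !!q2):
        !!q2: drop double negation, giving q2.
        ○ open, literals {q1=T, q2=T}.
      branch 2.2 (add ((q3 && q3) -> !q1)):
        ((q3 && q3) -> !q1): β-rule — branch into !(q3 && q3)  //  !q1.
          branch 2.2.1 (add !(q3 && q3)):
            !(q3 && q3): β-rule — branch into !q3  //  !q3.
              branch 2.2.1.1 (add !q3):
                ○ open, literals {q1=T, q3=F}.
              branch 2.2.1.2 (add !q3):
                ○ open, literals {q1=T, q3=F}.
          branch 2.2.2 (add !q1):
            × closes — contains both q1 and !q1.
1 branch closed, 7 open.
Each open branch fixes some atoms; the unmentioned ones are free. Counting distinct full assignments: branch {q2=T} (q3, q1) contributes 4 new; branch {q2=T, q3=F} (q1) contributes 0 new; branch {q2=T, q3=F} (q1) contributes 0 new; branch {q1=F, q2=T} (q3) contributes 0 new; branch {q1=T, q2=T} (q3) contributes 0 new; branch {q1=T, q3=F} (q2) contributes 1 new; branch {q1=T, q3=F} (q2) contributes 0 new. Total: 5.

5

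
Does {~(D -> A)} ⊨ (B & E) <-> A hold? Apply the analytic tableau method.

No

Initial set: {T ~(D -> A); F ((B & E) <-> A)}.
T ~(D -> A): α-rule — add T D, F A.
F ((B & E) <-> A): β-rule — branch into T (B & E), F A  //  F (B & E), T A.
  branch 1 (add T (B & E), F A):
    T (B & E): α-rule — add T B, T E.
    ○ open, literals {A=false, B=true, D=true, E=true}.
  branch 2 (add F (B & E), T A):
    × closes — contains both A and ~A.
1 branch closed, 1 open.
An open branch gives a countermodel: A=false, B=true, D=true, E=true (unmentioned atoms arbitrary); the premises hold there but the conclusion fails.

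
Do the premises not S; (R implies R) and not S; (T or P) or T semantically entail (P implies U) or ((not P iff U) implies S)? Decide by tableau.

No

Initial set: {not S; ((R implies R) and not S); ((T or P) or T); not ((P implies U) or ((not P iff U) implies S))}.
((R implies R) and not S): α-rule — add (R implies R), not S.
not ((P implies U) or ((not P iff U) implies S)): α-rule — add not (P implies U), not ((not P iff U) implies S).
not (P implies U): α-rule — add P, not U.
not ((not P iff U) implies S): α-rule — add (not P iff U), not S.
((T or P) or T): β-rule — branch into (T or P)  //  T.
  branch 1 (add (T or P)):
    (R implies R): β-rule — branch into not R  //  R.
      branch 1.1 (add not R):
        (not P iff U): β-rule — branch into not P, U  //  not not P, not U.
          branch 1.1.1 (add not P, U):
            × closes — contains both P and not P.
          branch 1.1.2 (add not not P, not U):
            (T or P): β-rule — branch into T  //  P.
              branch 1.1.2.1 (add T):
                ○ open, literals {P=true, R=false, S=false, T=true, U=false}.
              branch 1.1.2.2 (add P):
                ○ open, literals {P=true, R=false, S=false, U=false}.
      branch 1.2 (add R):
        (not P iff U): β-rule — branch into not P, U  //  not not P, not U.
          branch 1.2.1 (add not P, U):
            × closes — contains both P and not P.
          branch 1.2.2 (add not not P, not U):
            (T or P): β-rule — branch into T  //  P.
              branch 1.2.2.1 (add T):
                ○ open, literals {P=true, R=true, S=false, T=true, U=false}.
              branch 1.2.2.2 (add P):
                ○ open, literals {P=true, R=true, S=false, U=false}.
  branch 2 (add T):
    (R implies R): β-rule — branch into not R  //  R.
      branch 2.1 (add not R):
        (not P iff U): β-rule — branch into not P, U  //  not not P, not U.
          branch 2.1.1 (add not P, U):
            × closes — contains both P and not P.
          branch 2.1.2 (add not not P, not U):
            ○ open, literals {P=true, R=false, S=false, T=true, U=false}.
      branch 2.2 (add R):
        (not P iff U): β-rule — branch into not P, U  //  not not P, not U.
          branch 2.2.1 (add not P, U):
            × closes — contains both P and not P.
          branch 2.2.2 (add not not P, not U):
            ○ open, literals {P=true, R=true, S=false, T=true, U=false}.
4 branches closed, 6 open.
An open branch gives a countermodel: P=true, R=false, S=false, T=true, U=false (unmentioned atoms arbitrary); the premises hold there but the conclusion fails.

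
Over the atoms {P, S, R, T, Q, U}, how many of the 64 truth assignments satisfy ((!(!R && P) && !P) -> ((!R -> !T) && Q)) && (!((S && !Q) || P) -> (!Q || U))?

38

Initial set: {T (((!(!R && P) && !P) -> ((!R -> !T) && Q)) && (!((S && !Q) || P) -> (!Q || U)))}.
T (((!(!R && P) && !P) -> ((!R -> !T) && Q)) && (!((S && !Q) || P) -> (!Q || U))): α-rule — add T ((!(!R && P) && !P) -> ((!R -> !T) && Q)), T (!((S && !Q) || P) -> (!Q || U)).
T ((!(!R && P) && !P) -> ((!R -> !T) && Q)): β-rule — branch into F (!(!R && P) && !P)  //  T ((!R -> !T) && Q).
  branch 1 (add F (!(!R && P) && !P)):
    T (!((S && !Q) || P) -> (!Q || U)): β-rule — branch into F !((S && !Q) || P)  //  T (!Q || U).
      branch 1.1 (add F !((S && !Q) || P)):
        F (!(!R && P) && !P): β-rule — branch into F !(!R && P)  //  F !P.
          branch 1.1.1 (add F !(!R && P)):
            F !(!R && P): α-rule — add T !R, T P.
            F !((S && !Q) || P): β-rule — branch into T (S && !Q)  //  T P.
              branch 1.1.1.1 (add T (S && !Q)):
                T (S && !Q): α-rule — add T S, T !Q.
                ○ open, literals {P=T, Q=F, R=F, S=T}.
              branch 1.1.1.2 (add T P):
                ○ open, literals {P=T, R=F}.
          branch 1.1.2 (add F !P):
            F !((S && !Q) || P): β-rule — branch into T (S && !Q)  //  T P.
              branch 1.1.2.1 (add T (S && !Q)):
                T (S && !Q): α-rule — add T S, T !Q.
                ○ open, literals {P=T, Q=F, S=T}.
              branch 1.1.2.2 (add T P):
                ○ open, literals {P=T}.
      branch 1.2 (add T (!Q || U)):
        F (!(!R && P) && !P): β-rule — branch into F !(!R && P)  //  F !P.
          branch 1.2.1 (add F !(!R && P)):
            F !(!R && P): α-rule — add T !R, T P.
            T (!Q || U): β-rule — branch into T !Q  //  T U.
              branch 1.2.1.1 (add T !Q):
                ○ open, literals {P=T, Q=F, R=F}.
              branch 1.2.1.2 (add T U):
                ○ open, literals {P=T, R=F, U=T}.
          branch 1.2.2 (add F !P):
            T (!Q || U): β-rule — branch into T !Q  //  T U.
              branch 1.2.2.1 (add T !Q):
                ○ open, literals {P=T, Q=F}.
              branch 1.2.2.2 (add T U):
                ○ open, literals {P=T, U=T}.
  branch 2 (add T ((!R -> !T) && Q)):
    T ((!R -> !T) && Q): α-rule — add T (!R -> !T), T Q.
    T (!((S && !Q) || P) -> (!Q || U)): β-rule — branch into F !((S && !Q) || P)  //  T (!Q || U).
      branch 2.1 (add F !((S && !Q) || P)):
        T (!R -> !T): β-rule — branch into F !R  //  T !T.
          branch 2.1.1 (add F !R):
            F !((S && !Q) || P): β-rule — branch into T (S && !Q)  //  T P.
              branch 2.1.1.1 (add T (S && !Q)):
                T (S && !Q): α-rule — add T S, T !Q.
                × closes — contains both Q and !Q.
              branch 2.1.1.2 (add T P):
                ○ open, literals {P=T, Q=T, R=T}.
          branch 2.1.2 (add T !T):
            F !((S && !Q) || P): β-rule — branch into T (S && !Q)  //  T P.
              branch 2.1.2.1 (add T (S && !Q)):
                T (S && !Q): α-rule — add T S, T !Q.
                × closes — contains both Q and !Q.
              branch 2.1.2.2 (add T P):
                ○ open, literals {P=T, Q=T, T=F}.
      branch 2.2 (add T (!Q || U)):
        T (!R -> !T): β-rule — branch into F !R  //  T !T.
          branch 2.2.1 (add F !R):
            T (!Q || U): β-rule — branch into T !Q  //  T U.
              branch 2.2.1.1 (add T !Q):
                × closes — contains both Q and !Q.
              branch 2.2.1.2 (add T U):
                ○ open, literals {Q=T, R=T, U=T}.
          branch 2.2.2 (add T !T):
            T (!Q || U): β-rule — branch into T !Q  //  T U.
              branch 2.2.2.1 (add T !Q):
                × closes — contains both Q and !Q.
              branch 2.2.2.2 (add T U):
                ○ open, literals {Q=T, T=F, U=T}.
4 branches closed, 12 open.
Each open branch fixes some atoms; the unmentioned ones are free. Counting distinct full assignments: branch {P=T, Q=F, R=F, S=T} (T, U) contributes 4 new; branch {P=T, R=F} (S, T, Q, U) contributes 12 new; branch {P=T, Q=F, S=T} (R, T, U) contributes 4 new; branch {P=T} (S, R, T, Q, U) contributes 12 new; branch {P=T, Q=F, R=F} (S, T, U) contributes 0 new; branch {P=T, R=F, U=T} (S, T, Q) contributes 0 new; branch {P=T, Q=F} (S, R, T, U) contributes 0 new; branch {P=T, U=T} (S, R, T, Q) contributes 0 new; branch {P=T, Q=T, R=T} (S, T, U) contributes 0 new; branch {P=T, Q=T, T=F} (S, R, U) contributes 0 new; branch {Q=T, R=T, U=T} (P, S, T) contributes 4 new; branch {Q=T, T=F, U=T} (P, S, R) contributes 2 new. Total: 38.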